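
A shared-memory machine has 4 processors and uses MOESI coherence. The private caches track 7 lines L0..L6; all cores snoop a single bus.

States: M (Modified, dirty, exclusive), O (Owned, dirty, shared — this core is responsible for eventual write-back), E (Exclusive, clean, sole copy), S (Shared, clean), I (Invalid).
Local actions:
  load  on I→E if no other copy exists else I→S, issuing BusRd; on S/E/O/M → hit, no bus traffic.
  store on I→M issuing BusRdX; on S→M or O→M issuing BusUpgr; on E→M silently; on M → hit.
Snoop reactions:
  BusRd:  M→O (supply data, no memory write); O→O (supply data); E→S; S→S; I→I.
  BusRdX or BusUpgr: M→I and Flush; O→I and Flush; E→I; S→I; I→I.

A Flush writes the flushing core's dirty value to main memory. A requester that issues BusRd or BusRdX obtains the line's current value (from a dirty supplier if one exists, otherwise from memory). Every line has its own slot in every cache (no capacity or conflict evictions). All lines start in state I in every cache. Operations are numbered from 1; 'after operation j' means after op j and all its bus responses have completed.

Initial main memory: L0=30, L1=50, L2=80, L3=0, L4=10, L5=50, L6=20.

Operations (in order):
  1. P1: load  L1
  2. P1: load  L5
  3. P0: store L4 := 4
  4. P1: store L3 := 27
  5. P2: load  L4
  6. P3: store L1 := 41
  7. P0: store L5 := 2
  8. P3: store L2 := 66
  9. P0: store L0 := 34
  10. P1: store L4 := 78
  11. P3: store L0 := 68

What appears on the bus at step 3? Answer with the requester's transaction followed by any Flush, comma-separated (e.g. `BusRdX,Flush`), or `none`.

bus = BusRdX

1. P1: load  L1  bus=[BusRd]  L1: P0=I P1=E P2=I P3=I  mem[L1]=50
2. P1: load  L5  bus=[BusRd]  L5: P0=I P1=E P2=I P3=I  mem[L5]=50
3. P0: store L4 := 4  bus=[BusRdX]  L4: P0=M P1=I P2=I P3=I  mem[L4]=10
4. P1: store L3 := 27  bus=[BusRdX]  L3: P0=I P1=M P2=I P3=I  mem[L3]=0
5. P2: load  L4  bus=[BusRd]  L4: P0=O P1=I P2=S P3=I  mem[L4]=10
6. P3: store L1 := 41  bus=[BusRdX]  L1: P0=I P1=I P2=I P3=M  mem[L1]=50
7. P0: store L5 := 2  bus=[BusRdX]  L5: P0=M P1=I P2=I P3=I  mem[L5]=50
8. P3: store L2 := 66  bus=[BusRdX]  L2: P0=I P1=I P2=I P3=M  mem[L2]=80
9. P0: store L0 := 34  bus=[BusRdX]  L0: P0=M P1=I P2=I P3=I  mem[L0]=30
10. P1: store L4 := 78  bus=[BusRdX,Flush]  L4: P0=I P1=M P2=I P3=I  mem[L4]=4
11. P3: store L0 := 68  bus=[BusRdX,Flush]  L0: P0=I P1=I P2=I P3=M  mem[L0]=34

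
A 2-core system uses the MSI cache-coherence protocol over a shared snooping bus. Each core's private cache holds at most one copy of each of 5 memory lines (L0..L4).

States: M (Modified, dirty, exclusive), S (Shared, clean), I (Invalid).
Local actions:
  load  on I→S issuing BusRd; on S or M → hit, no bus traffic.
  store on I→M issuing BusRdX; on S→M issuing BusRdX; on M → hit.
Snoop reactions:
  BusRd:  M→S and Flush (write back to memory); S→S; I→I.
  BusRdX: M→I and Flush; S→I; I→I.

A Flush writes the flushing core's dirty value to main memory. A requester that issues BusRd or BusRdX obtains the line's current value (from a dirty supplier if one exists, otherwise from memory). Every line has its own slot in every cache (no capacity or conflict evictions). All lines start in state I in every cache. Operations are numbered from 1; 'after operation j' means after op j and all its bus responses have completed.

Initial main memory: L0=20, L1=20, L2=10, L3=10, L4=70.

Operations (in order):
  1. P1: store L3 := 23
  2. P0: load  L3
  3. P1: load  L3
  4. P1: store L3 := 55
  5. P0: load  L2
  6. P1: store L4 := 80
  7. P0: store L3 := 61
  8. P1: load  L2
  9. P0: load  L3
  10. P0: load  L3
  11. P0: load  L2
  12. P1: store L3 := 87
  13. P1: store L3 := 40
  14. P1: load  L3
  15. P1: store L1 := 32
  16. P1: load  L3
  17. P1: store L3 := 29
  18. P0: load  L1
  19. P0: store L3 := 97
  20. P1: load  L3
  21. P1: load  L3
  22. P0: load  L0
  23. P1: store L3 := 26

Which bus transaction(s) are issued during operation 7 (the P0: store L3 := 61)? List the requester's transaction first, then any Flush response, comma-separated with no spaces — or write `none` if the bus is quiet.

bus = BusRdX,Flush

step 1: P1: store L3 := 23  ⟶  IM  (L3)  txn=BusRdX  M[L3]=10
step 2: P0: load  L3  ⟶  SS  (L3)  txn=BusRd+Flush  M[L3]=23
step 3: P1: load  L3  ⟶  SS  (L3)  txn=∅  M[L3]=23
step 4: P1: store L3 := 55  ⟶  IM  (L3)  txn=BusRdX  M[L3]=23
step 5: P0: load  L2  ⟶  SI  (L2)  txn=BusRd  M[L2]=10
step 6: P1: store L4 := 80  ⟶  IM  (L4)  txn=BusRdX  M[L4]=70
step 7: P0: store L3 := 61  ⟶  MI  (L3)  txn=BusRdX+Flush  M[L3]=55
step 8: P1: load  L2  ⟶  SS  (L2)  txn=BusRd  M[L2]=10
step 9: P0: load  L3  ⟶  MI  (L3)  txn=∅  M[L3]=55
step 10: P0: load  L3  ⟶  MI  (L3)  txn=∅  M[L3]=55
step 11: P0: load  L2  ⟶  SS  (L2)  txn=∅  M[L2]=10
step 12: P1: store L3 := 87  ⟶  IM  (L3)  txn=BusRdX+Flush  M[L3]=61
step 13: P1: store L3 := 40  ⟶  IM  (L3)  txn=∅  M[L3]=61
step 14: P1: load  L3  ⟶  IM  (L3)  txn=∅  M[L3]=61
step 15: P1: store L1 := 32  ⟶  IM  (L1)  txn=BusRdX  M[L1]=20
step 16: P1: load  L3  ⟶  IM  (L3)  txn=∅  M[L3]=61
step 17: P1: store L3 := 29  ⟶  IM  (L3)  txn=∅  M[L3]=61
step 18: P0: load  L1  ⟶  SS  (L1)  txn=BusRd+Flush  M[L1]=32
step 19: P0: store L3 := 97  ⟶  MI  (L3)  txn=BusRdX+Flush  M[L3]=29
step 20: P1: load  L3  ⟶  SS  (L3)  txn=BusRd+Flush  M[L3]=97
step 21: P1: load  L3  ⟶  SS  (L3)  txn=∅  M[L3]=97
step 22: P0: load  L0  ⟶  SI  (L0)  txn=BusRd  M[L0]=20
step 23: P1: store L3 := 26  ⟶  IM  (L3)  txn=BusRdX  M[L3]=97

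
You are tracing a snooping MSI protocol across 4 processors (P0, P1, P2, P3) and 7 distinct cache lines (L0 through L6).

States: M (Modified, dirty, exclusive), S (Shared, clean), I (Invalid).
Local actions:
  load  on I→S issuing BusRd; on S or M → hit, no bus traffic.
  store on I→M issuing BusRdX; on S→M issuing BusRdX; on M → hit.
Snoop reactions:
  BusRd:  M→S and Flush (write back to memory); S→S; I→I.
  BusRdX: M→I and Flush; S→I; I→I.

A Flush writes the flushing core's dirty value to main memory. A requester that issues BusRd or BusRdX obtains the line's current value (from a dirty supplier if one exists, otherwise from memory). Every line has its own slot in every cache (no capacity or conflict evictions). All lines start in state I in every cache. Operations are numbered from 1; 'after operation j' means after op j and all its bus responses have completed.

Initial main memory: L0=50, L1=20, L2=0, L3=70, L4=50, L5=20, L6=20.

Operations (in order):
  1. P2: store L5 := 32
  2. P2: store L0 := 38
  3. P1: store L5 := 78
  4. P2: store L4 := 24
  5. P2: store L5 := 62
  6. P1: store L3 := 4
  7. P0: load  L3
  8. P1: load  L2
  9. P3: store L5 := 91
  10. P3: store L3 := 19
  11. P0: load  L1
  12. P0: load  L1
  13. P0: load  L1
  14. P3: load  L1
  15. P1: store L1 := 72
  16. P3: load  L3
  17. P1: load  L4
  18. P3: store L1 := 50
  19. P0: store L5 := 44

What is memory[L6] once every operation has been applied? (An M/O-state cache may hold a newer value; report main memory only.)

memory[L6] = 20

1. P2: store L5 := 32  bus=[BusRdX]  L5: P0=I P1=I P2=M P3=I  mem[L5]=20
2. P2: store L0 := 38  bus=[BusRdX]  L0: P0=I P1=I P2=M P3=I  mem[L0]=50
3. P1: store L5 := 78  bus=[BusRdX,Flush]  L5: P0=I P1=M P2=I P3=I  mem[L5]=32
4. P2: store L4 := 24  bus=[BusRdX]  L4: P0=I P1=I P2=M P3=I  mem[L4]=50
5. P2: store L5 := 62  bus=[BusRdX,Flush]  L5: P0=I P1=I P2=M P3=I  mem[L5]=78
6. P1: store L3 := 4  bus=[BusRdX]  L3: P0=I P1=M P2=I P3=I  mem[L3]=70
7. P0: load  L3  bus=[BusRd,Flush]  L3: P0=S P1=S P2=I P3=I  mem[L3]=4
8. P1: load  L2  bus=[BusRd]  L2: P0=I P1=S P2=I P3=I  mem[L2]=0
9. P3: store L5 := 91  bus=[BusRdX,Flush]  L5: P0=I P1=I P2=I P3=M  mem[L5]=62
10. P3: store L3 := 19  bus=[BusRdX]  L3: P0=I P1=I P2=I P3=M  mem[L3]=4
11. P0: load  L1  bus=[BusRd]  L1: P0=S P1=I P2=I P3=I  mem[L1]=20
12. P0: load  L1  bus=[-]  L1: P0=S P1=I P2=I P3=I  mem[L1]=20
13. P0: load  L1  bus=[-]  L1: P0=S P1=I P2=I P3=I  mem[L1]=20
14. P3: load  L1  bus=[BusRd]  L1: P0=S P1=I P2=I P3=S  mem[L1]=20
15. P1: store L1 := 72  bus=[BusRdX]  L1: P0=I P1=M P2=I P3=I  mem[L1]=20
16. P3: load  L3  bus=[-]  L3: P0=I P1=I P2=I P3=M  mem[L3]=4
17. P1: load  L4  bus=[BusRd,Flush]  L4: P0=I P1=S P2=S P3=I  mem[L4]=24
18. P3: store L1 := 50  bus=[BusRdX,Flush]  L1: P0=I P1=I P2=I P3=M  mem[L1]=72
19. P0: store L5 := 44  bus=[BusRdX,Flush]  L5: P0=M P1=I P2=I P3=I  mem[L5]=91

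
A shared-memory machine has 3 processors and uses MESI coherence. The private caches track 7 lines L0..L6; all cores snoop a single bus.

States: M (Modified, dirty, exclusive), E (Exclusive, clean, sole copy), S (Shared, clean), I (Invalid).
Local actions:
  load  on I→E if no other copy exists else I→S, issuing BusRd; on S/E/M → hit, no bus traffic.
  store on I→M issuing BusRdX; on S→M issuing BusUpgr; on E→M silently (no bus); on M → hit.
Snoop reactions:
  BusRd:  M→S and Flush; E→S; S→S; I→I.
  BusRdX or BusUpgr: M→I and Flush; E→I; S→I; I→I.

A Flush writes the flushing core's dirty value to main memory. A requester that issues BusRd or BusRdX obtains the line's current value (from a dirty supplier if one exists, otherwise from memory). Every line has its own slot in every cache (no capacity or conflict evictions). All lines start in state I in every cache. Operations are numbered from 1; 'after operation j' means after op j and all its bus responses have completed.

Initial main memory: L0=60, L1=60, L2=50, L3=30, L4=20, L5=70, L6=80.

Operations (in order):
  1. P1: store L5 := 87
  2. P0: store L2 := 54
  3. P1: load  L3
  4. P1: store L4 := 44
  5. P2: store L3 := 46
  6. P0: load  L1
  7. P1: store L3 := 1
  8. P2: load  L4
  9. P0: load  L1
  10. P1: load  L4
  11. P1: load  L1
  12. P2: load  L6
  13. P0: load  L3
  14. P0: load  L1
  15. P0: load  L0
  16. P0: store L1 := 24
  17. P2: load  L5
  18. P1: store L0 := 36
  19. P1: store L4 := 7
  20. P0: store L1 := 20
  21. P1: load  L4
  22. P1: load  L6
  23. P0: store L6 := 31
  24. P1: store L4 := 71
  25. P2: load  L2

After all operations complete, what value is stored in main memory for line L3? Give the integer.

[1] P1: store L5 := 87 | P0:I, P1:M(87), P2:I | bus: BusRdX
[2] P0: store L2 := 54 | P0:M(54), P1:I, P2:I | bus: BusRdX
[3] P1: load  L3 | P0:I, P1:E(30), P2:I | bus: BusRd
[4] P1: store L4 := 44 | P0:I, P1:M(44), P2:I | bus: BusRdX
[5] P2: store L3 := 46 | P0:I, P1:I, P2:M(46) | bus: BusRdX
[6] P0: load  L1 | P0:E(60), P1:I, P2:I | bus: BusRd
[7] P1: store L3 := 1 | P0:I, P1:M(1), P2:I | bus: BusRdX,Flush
[8] P2: load  L4 | P0:I, P1:S(44), P2:S(44) | bus: BusRd,Flush
[9] P0: load  L1 | P0:E(60), P1:I, P2:I | bus: none
[10] P1: load  L4 | P0:I, P1:S(44), P2:S(44) | bus: none
[11] P1: load  L1 | P0:S(60), P1:S(60), P2:I | bus: BusRd
[12] P2: load  L6 | P0:I, P1:I, P2:E(80) | bus: BusRd
[13] P0: load  L3 | P0:S(1), P1:S(1), P2:I | bus: BusRd,Flush
[14] P0: load  L1 | P0:S(60), P1:S(60), P2:I | bus: none
[15] P0: load  L0 | P0:E(60), P1:I, P2:I | bus: BusRd
[16] P0: store L1 := 24 | P0:M(24), P1:I, P2:I | bus: BusUpgr
[17] P2: load  L5 | P0:I, P1:S(87), P2:S(87) | bus: BusRd,Flush
[18] P1: store L0 := 36 | P0:I, P1:M(36), P2:I | bus: BusRdX
[19] P1: store L4 := 7 | P0:I, P1:M(7), P2:I | bus: BusUpgr
[20] P0: store L1 := 20 | P0:M(20), P1:I, P2:I | bus: none
[21] P1: load  L4 | P0:I, P1:M(7), P2:I | bus: none
[22] P1: load  L6 | P0:I, P1:S(80), P2:S(80) | bus: BusRd
[23] P0: store L6 := 31 | P0:M(31), P1:I, P2:I | bus: BusRdX
[24] P1: store L4 := 71 | P0:I, P1:M(71), P2:I | bus: none
[25] P2: load  L2 | P0:S(54), P1:I, P2:S(54) | bus: BusRd,Flush

memory[L3] = 1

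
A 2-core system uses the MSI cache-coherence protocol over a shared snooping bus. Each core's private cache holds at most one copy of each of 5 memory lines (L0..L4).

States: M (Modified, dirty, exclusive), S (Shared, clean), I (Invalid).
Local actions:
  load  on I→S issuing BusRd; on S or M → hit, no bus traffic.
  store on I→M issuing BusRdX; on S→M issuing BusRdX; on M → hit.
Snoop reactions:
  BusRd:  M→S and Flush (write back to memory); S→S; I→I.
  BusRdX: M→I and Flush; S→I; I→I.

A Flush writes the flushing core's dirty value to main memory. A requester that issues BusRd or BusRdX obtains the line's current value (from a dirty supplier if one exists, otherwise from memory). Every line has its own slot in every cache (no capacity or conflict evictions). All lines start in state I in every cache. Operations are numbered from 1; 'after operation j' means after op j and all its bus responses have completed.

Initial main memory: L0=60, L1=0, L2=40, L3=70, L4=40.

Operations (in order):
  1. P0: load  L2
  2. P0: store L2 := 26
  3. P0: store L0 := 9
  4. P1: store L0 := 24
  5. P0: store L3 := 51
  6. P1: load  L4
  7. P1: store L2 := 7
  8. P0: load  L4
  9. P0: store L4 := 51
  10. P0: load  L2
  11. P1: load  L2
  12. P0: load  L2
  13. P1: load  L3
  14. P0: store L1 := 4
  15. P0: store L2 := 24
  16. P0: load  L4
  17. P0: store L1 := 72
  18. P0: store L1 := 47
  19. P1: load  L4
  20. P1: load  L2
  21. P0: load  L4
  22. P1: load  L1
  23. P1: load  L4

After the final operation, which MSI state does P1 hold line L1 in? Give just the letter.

1. P0: load  L2  bus=[BusRd]  L2: P0=S P1=I  mem[L2]=40
2. P0: store L2 := 26  bus=[BusRdX]  L2: P0=M P1=I  mem[L2]=40
3. P0: store L0 := 9  bus=[BusRdX]  L0: P0=M P1=I  mem[L0]=60
4. P1: store L0 := 24  bus=[BusRdX,Flush]  L0: P0=I P1=M  mem[L0]=9
5. P0: store L3 := 51  bus=[BusRdX]  L3: P0=M P1=I  mem[L3]=70
6. P1: load  L4  bus=[BusRd]  L4: P0=I P1=S  mem[L4]=40
7. P1: store L2 := 7  bus=[BusRdX,Flush]  L2: P0=I P1=M  mem[L2]=26
8. P0: load  L4  bus=[BusRd]  L4: P0=S P1=S  mem[L4]=40
9. P0: store L4 := 51  bus=[BusRdX]  L4: P0=M P1=I  mem[L4]=40
10. P0: load  L2  bus=[BusRd,Flush]  L2: P0=S P1=S  mem[L2]=7
11. P1: load  L2  bus=[-]  L2: P0=S P1=S  mem[L2]=7
12. P0: load  L2  bus=[-]  L2: P0=S P1=S  mem[L2]=7
13. P1: load  L3  bus=[BusRd,Flush]  L3: P0=S P1=S  mem[L3]=51
14. P0: store L1 := 4  bus=[BusRdX]  L1: P0=M P1=I  mem[L1]=0
15. P0: store L2 := 24  bus=[BusRdX]  L2: P0=M P1=I  mem[L2]=7
16. P0: load  L4  bus=[-]  L4: P0=M P1=I  mem[L4]=40
17. P0: store L1 := 72  bus=[-]  L1: P0=M P1=I  mem[L1]=0
18. P0: store L1 := 47  bus=[-]  L1: P0=M P1=I  mem[L1]=0
19. P1: load  L4  bus=[BusRd,Flush]  L4: P0=S P1=S  mem[L4]=51
20. P1: load  L2  bus=[BusRd,Flush]  L2: P0=S P1=S  mem[L2]=24
21. P0: load  L4  bus=[-]  L4: P0=S P1=S  mem[L4]=51
22. P1: load  L1  bus=[BusRd,Flush]  L1: P0=S P1=S  mem[L1]=47
23. P1: load  L4  bus=[-]  L4: P0=S P1=S  mem[L4]=51

state = S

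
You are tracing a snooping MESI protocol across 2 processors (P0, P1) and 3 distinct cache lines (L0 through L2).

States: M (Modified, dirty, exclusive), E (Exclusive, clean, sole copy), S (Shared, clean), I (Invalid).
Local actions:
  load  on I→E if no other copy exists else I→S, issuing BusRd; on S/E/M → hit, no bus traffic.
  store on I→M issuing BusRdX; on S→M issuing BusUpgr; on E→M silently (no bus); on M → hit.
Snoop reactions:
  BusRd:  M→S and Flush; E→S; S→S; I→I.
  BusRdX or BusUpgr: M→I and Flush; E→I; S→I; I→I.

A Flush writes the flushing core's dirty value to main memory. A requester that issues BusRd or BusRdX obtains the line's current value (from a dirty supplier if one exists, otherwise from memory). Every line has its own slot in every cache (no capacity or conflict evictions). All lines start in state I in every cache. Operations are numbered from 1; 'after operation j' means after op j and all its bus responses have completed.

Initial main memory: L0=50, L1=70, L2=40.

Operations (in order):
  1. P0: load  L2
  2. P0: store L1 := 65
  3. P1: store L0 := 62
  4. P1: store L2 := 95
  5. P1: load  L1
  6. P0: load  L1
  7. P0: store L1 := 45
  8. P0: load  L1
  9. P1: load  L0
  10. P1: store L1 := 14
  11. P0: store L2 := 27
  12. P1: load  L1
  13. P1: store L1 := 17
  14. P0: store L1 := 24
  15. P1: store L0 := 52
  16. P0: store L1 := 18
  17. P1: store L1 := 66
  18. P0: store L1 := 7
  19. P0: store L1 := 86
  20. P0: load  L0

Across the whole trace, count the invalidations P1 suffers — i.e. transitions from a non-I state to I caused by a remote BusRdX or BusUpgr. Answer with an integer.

  op1 P0: load  L2 → E/I on L2; bus BusRd; mem=40
  op2 P0: store L1 := 65 → M/I on L1; bus BusRdX; mem=70
  op3 P1: store L0 := 62 → I/M on L0; bus BusRdX; mem=50
  op4 P1: store L2 := 95 → I/M on L2; bus BusRdX; mem=40
  op5 P1: load  L1 → S/S on L1; bus BusRd Flush; mem=65
  op6 P0: load  L1 → S/S on L1; bus (none); mem=65
  op7 P0: store L1 := 45 → M/I on L1; bus BusUpgr; mem=65
  op8 P0: load  L1 → M/I on L1; bus (none); mem=65
  op9 P1: load  L0 → I/M on L0; bus (none); mem=50
  op10 P1: store L1 := 14 → I/M on L1; bus BusRdX Flush; mem=45
  op11 P0: store L2 := 27 → M/I on L2; bus BusRdX Flush; mem=95
  op12 P1: load  L1 → I/M on L1; bus (none); mem=45
  op13 P1: store L1 := 17 → I/M on L1; bus (none); mem=45
  op14 P0: store L1 := 24 → M/I on L1; bus BusRdX Flush; mem=17
  op15 P1: store L0 := 52 → I/M on L0; bus (none); mem=50
  op16 P0: store L1 := 18 → M/I on L1; bus (none); mem=17
  op17 P1: store L1 := 66 → I/M on L1; bus BusRdX Flush; mem=18
  op18 P0: store L1 := 7 → M/I on L1; bus BusRdX Flush; mem=66
  op19 P0: store L1 := 86 → M/I on L1; bus (none); mem=66
  op20 P0: load  L0 → S/S on L0; bus BusRd Flush; mem=52

invalidations = 4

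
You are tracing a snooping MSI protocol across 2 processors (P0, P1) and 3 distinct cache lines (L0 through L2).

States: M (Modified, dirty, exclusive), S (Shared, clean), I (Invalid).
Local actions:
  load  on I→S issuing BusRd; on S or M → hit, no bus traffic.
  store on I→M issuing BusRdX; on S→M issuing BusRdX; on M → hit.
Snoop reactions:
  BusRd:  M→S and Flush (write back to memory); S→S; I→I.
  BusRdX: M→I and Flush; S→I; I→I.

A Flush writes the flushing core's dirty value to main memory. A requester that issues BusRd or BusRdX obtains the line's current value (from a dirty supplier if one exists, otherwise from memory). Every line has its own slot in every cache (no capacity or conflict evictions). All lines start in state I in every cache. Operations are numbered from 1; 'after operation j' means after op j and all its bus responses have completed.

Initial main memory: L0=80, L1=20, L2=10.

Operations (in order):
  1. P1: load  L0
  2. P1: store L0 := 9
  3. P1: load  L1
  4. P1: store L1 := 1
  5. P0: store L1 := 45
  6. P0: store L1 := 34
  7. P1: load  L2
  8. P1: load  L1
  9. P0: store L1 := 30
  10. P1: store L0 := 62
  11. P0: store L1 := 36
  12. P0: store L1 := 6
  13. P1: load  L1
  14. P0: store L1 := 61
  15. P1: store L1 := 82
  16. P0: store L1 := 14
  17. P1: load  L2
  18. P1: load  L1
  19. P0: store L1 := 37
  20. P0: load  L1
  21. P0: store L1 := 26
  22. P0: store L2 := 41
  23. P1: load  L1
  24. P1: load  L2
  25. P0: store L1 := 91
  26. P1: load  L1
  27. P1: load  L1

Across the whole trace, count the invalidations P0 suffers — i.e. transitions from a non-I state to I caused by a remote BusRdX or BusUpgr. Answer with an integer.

invalidations = 1

[1] P1: load  L0 | P0:I, P1:S(80) | bus: BusRd
[2] P1: store L0 := 9 | P0:I, P1:M(9) | bus: BusRdX
[3] P1: load  L1 | P0:I, P1:S(20) | bus: BusRd
[4] P1: store L1 := 1 | P0:I, P1:M(1) | bus: BusRdX
[5] P0: store L1 := 45 | P0:M(45), P1:I | bus: BusRdX,Flush
[6] P0: store L1 := 34 | P0:M(34), P1:I | bus: none
[7] P1: load  L2 | P0:I, P1:S(10) | bus: BusRd
[8] P1: load  L1 | P0:S(34), P1:S(34) | bus: BusRd,Flush
[9] P0: store L1 := 30 | P0:M(30), P1:I | bus: BusRdX
[10] P1: store L0 := 62 | P0:I, P1:M(62) | bus: none
[11] P0: store L1 := 36 | P0:M(36), P1:I | bus: none
[12] P0: store L1 := 6 | P0:M(6), P1:I | bus: none
[13] P1: load  L1 | P0:S(6), P1:S(6) | bus: BusRd,Flush
[14] P0: store L1 := 61 | P0:M(61), P1:I | bus: BusRdX
[15] P1: store L1 := 82 | P0:I, P1:M(82) | bus: BusRdX,Flush
[16] P0: store L1 := 14 | P0:M(14), P1:I | bus: BusRdX,Flush
[17] P1: load  L2 | P0:I, P1:S(10) | bus: none
[18] P1: load  L1 | P0:S(14), P1:S(14) | bus: BusRd,Flush
[19] P0: store L1 := 37 | P0:M(37), P1:I | bus: BusRdX
[20] P0: load  L1 | P0:M(37), P1:I | bus: none
[21] P0: store L1 := 26 | P0:M(26), P1:I | bus: none
[22] P0: store L2 := 41 | P0:M(41), P1:I | bus: BusRdX
[23] P1: load  L1 | P0:S(26), P1:S(26) | bus: BusRd,Flush
[24] P1: load  L2 | P0:S(41), P1:S(41) | bus: BusRd,Flush
[25] P0: store L1 := 91 | P0:M(91), P1:I | bus: BusRdX
[26] P1: load  L1 | P0:S(91), P1:S(91) | bus: BusRd,Flush
[27] P1: load  L1 | P0:S(91), P1:S(91) | bus: none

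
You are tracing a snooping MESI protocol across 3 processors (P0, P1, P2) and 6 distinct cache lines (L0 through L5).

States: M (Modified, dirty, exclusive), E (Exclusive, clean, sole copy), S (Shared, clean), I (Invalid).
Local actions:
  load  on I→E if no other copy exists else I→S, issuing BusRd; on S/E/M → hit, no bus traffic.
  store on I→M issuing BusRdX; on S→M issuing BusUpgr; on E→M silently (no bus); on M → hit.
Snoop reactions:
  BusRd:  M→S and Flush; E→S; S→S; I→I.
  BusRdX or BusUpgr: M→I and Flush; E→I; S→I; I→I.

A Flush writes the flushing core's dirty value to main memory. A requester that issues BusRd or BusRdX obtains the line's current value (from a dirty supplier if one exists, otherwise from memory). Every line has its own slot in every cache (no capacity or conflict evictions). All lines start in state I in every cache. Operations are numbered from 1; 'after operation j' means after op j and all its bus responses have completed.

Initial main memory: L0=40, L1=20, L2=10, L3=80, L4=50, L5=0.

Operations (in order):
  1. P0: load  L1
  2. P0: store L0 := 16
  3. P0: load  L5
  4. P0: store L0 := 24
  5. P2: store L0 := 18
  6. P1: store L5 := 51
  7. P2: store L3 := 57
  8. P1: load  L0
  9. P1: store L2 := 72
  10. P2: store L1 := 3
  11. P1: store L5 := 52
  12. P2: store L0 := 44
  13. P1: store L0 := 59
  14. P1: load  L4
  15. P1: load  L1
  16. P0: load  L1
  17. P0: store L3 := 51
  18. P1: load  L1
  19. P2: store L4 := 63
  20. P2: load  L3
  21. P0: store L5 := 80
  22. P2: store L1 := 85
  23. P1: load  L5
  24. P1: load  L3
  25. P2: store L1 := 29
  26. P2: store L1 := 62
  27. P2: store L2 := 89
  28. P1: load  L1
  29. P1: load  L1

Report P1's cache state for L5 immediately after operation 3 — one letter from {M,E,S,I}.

state = I

  op1 P0: load  L1 → E/I/I on L1; bus BusRd; mem=20
  op2 P0: store L0 := 16 → M/I/I on L0; bus BusRdX; mem=40
  op3 P0: load  L5 → E/I/I on L5; bus BusRd; mem=0
  op4 P0: store L0 := 24 → M/I/I on L0; bus (none); mem=40
  op5 P2: store L0 := 18 → I/I/M on L0; bus BusRdX Flush; mem=24
  op6 P1: store L5 := 51 → I/M/I on L5; bus BusRdX; mem=0
  op7 P2: store L3 := 57 → I/I/M on L3; bus BusRdX; mem=80
  op8 P1: load  L0 → I/S/S on L0; bus BusRd Flush; mem=18
  op9 P1: store L2 := 72 → I/M/I on L2; bus BusRdX; mem=10
  op10 P2: store L1 := 3 → I/I/M on L1; bus BusRdX; mem=20
  op11 P1: store L5 := 52 → I/M/I on L5; bus (none); mem=0
  op12 P2: store L0 := 44 → I/I/M on L0; bus BusUpgr; mem=18
  op13 P1: store L0 := 59 → I/M/I on L0; bus BusRdX Flush; mem=44
  op14 P1: load  L4 → I/E/I on L4; bus BusRd; mem=50
  op15 P1: load  L1 → I/S/S on L1; bus BusRd Flush; mem=3
  op16 P0: load  L1 → S/S/S on L1; bus BusRd; mem=3
  op17 P0: store L3 := 51 → M/I/I on L3; bus BusRdX Flush; mem=57
  op18 P1: load  L1 → S/S/S on L1; bus (none); mem=3
  op19 P2: store L4 := 63 → I/I/M on L4; bus BusRdX; mem=50
  op20 P2: load  L3 → S/I/S on L3; bus BusRd Flush; mem=51
  op21 P0: store L5 := 80 → M/I/I on L5; bus BusRdX Flush; mem=52
  op22 P2: store L1 := 85 → I/I/M on L1; bus BusUpgr; mem=3
  op23 P1: load  L5 → S/S/I on L5; bus BusRd Flush; mem=80
  op24 P1: load  L3 → S/S/S on L3; bus BusRd; mem=51
  op25 P2: store L1 := 29 → I/I/M on L1; bus (none); mem=3
  op26 P2: store L1 := 62 → I/I/M on L1; bus (none); mem=3
  op27 P2: store L2 := 89 → I/I/M on L2; bus BusRdX Flush; mem=72
  op28 P1: load  L1 → I/S/S on L1; bus BusRd Flush; mem=62
  op29 P1: load  L1 → I/S/S on L1; bus (none); mem=62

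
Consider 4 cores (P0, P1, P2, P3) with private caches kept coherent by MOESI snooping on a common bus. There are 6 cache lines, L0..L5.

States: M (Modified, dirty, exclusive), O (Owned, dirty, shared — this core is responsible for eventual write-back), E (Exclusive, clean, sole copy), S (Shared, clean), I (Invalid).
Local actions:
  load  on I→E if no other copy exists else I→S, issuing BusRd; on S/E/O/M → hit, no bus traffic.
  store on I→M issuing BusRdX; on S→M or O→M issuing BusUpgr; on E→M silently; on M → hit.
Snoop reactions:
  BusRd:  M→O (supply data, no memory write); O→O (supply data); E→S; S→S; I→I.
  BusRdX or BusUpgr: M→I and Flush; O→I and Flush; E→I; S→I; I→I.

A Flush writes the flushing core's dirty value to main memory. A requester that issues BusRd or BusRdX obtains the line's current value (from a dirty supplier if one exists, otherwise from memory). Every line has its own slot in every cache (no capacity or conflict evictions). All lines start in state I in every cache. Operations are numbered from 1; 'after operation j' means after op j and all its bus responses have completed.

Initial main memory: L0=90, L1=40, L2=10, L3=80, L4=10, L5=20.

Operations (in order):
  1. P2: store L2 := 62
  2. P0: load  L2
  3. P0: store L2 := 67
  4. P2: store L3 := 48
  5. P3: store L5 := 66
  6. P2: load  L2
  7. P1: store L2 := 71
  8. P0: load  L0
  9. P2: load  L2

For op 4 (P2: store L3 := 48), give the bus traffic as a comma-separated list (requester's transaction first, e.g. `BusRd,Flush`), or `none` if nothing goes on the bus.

1. P2: store L2 := 62  bus=[BusRdX]  L2: P0=I P1=I P2=M P3=I  mem[L2]=10
2. P0: load  L2  bus=[BusRd]  L2: P0=S P1=I P2=O P3=I  mem[L2]=10
3. P0: store L2 := 67  bus=[BusUpgr,Flush]  L2: P0=M P1=I P2=I P3=I  mem[L2]=62
4. P2: store L3 := 48  bus=[BusRdX]  L3: P0=I P1=I P2=M P3=I  mem[L3]=80
5. P3: store L5 := 66  bus=[BusRdX]  L5: P0=I P1=I P2=I P3=M  mem[L5]=20
6. P2: load  L2  bus=[BusRd]  L2: P0=O P1=I P2=S P3=I  mem[L2]=62
7. P1: store L2 := 71  bus=[BusRdX,Flush]  L2: P0=I P1=M P2=I P3=I  mem[L2]=67
8. P0: load  L0  bus=[BusRd]  L0: P0=E P1=I P2=I P3=I  mem[L0]=90
9. P2: load  L2  bus=[BusRd]  L2: P0=I P1=O P2=S P3=I  mem[L2]=67

bus = BusRdX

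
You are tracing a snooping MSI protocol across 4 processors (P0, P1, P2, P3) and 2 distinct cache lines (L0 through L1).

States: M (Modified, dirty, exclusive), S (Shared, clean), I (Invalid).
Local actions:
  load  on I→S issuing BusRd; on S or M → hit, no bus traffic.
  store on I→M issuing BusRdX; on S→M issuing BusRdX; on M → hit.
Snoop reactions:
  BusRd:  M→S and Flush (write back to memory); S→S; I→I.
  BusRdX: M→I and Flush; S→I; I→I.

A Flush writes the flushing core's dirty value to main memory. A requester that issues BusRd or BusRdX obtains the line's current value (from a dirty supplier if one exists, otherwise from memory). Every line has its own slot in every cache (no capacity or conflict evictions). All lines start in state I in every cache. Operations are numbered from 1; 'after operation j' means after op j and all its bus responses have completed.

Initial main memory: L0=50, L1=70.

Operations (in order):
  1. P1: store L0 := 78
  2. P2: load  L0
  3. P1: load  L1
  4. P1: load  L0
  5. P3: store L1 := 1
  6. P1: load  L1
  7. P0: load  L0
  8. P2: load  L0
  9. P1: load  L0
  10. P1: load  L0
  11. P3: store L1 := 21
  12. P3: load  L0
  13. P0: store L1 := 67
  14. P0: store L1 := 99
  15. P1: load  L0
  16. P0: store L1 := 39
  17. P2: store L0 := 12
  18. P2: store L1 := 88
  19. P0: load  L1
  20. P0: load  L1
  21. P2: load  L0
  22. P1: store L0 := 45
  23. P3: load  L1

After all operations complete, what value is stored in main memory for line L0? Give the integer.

1. P1: store L0 := 78  bus=[BusRdX]  L0: P0=I P1=M P2=I P3=I  mem[L0]=50
2. P2: load  L0  bus=[BusRd,Flush]  L0: P0=I P1=S P2=S P3=I  mem[L0]=78
3. P1: load  L1  bus=[BusRd]  L1: P0=I P1=S P2=I P3=I  mem[L1]=70
4. P1: load  L0  bus=[-]  L0: P0=I P1=S P2=S P3=I  mem[L0]=78
5. P3: store L1 := 1  bus=[BusRdX]  L1: P0=I P1=I P2=I P3=M  mem[L1]=70
6. P1: load  L1  bus=[BusRd,Flush]  L1: P0=I P1=S P2=I P3=S  mem[L1]=1
7. P0: load  L0  bus=[BusRd]  L0: P0=S P1=S P2=S P3=I  mem[L0]=78
8. P2: load  L0  bus=[-]  L0: P0=S P1=S P2=S P3=I  mem[L0]=78
9. P1: load  L0  bus=[-]  L0: P0=S P1=S P2=S P3=I  mem[L0]=78
10. P1: load  L0  bus=[-]  L0: P0=S P1=S P2=S P3=I  mem[L0]=78
11. P3: store L1 := 21  bus=[BusRdX]  L1: P0=I P1=I P2=I P3=M  mem[L1]=1
12. P3: load  L0  bus=[BusRd]  L0: P0=S P1=S P2=S P3=S  mem[L0]=78
13. P0: store L1 := 67  bus=[BusRdX,Flush]  L1: P0=M P1=I P2=I P3=I  mem[L1]=21
14. P0: store L1 := 99  bus=[-]  L1: P0=M P1=I P2=I P3=I  mem[L1]=21
15. P1: load  L0  bus=[-]  L0: P0=S P1=S P2=S P3=S  mem[L0]=78
16. P0: store L1 := 39  bus=[-]  L1: P0=M P1=I P2=I P3=I  mem[L1]=21
17. P2: store L0 := 12  bus=[BusRdX]  L0: P0=I P1=I P2=M P3=I  mem[L0]=78
18. P2: store L1 := 88  bus=[BusRdX,Flush]  L1: P0=I P1=I P2=M P3=I  mem[L1]=39
19. P0: load  L1  bus=[BusRd,Flush]  L1: P0=S P1=I P2=S P3=I  mem[L1]=88
20. P0: load  L1  bus=[-]  L1: P0=S P1=I P2=S P3=I  mem[L1]=88
21. P2: load  L0  bus=[-]  L0: P0=I P1=I P2=M P3=I  mem[L0]=78
22. P1: store L0 := 45  bus=[BusRdX,Flush]  L0: P0=I P1=M P2=I P3=I  mem[L0]=12
23. P3: load  L1  bus=[BusRd]  L1: P0=S P1=I P2=S P3=S  mem[L1]=88

memory[L0] = 12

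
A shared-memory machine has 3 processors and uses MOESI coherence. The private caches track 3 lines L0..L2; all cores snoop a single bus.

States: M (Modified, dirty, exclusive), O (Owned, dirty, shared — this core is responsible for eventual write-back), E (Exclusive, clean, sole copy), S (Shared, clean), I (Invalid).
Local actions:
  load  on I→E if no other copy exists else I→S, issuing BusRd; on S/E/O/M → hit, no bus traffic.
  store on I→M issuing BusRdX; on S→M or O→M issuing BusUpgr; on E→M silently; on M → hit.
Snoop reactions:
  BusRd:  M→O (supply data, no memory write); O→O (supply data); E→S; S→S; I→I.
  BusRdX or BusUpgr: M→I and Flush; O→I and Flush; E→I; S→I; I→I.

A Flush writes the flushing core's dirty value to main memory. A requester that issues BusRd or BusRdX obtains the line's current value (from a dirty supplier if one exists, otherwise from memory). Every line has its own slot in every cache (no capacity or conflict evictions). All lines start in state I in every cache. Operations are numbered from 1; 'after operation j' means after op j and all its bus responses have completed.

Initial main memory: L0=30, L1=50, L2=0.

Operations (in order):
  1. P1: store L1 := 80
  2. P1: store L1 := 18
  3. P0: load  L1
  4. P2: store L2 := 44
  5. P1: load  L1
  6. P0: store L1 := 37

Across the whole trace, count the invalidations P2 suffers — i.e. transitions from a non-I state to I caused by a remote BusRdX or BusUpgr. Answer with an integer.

invalidations = 0

[1] P1: store L1 := 80 | P0:I, P1:M(80), P2:I | bus: BusRdX
[2] P1: store L1 := 18 | P0:I, P1:M(18), P2:I | bus: none
[3] P0: load  L1 | P0:S(18), P1:O(18), P2:I | bus: BusRd
[4] P2: store L2 := 44 | P0:I, P1:I, P2:M(44) | bus: BusRdX
[5] P1: load  L1 | P0:S(18), P1:O(18), P2:I | bus: none
[6] P0: store L1 := 37 | P0:M(37), P1:I, P2:I | bus: BusUpgr,Flush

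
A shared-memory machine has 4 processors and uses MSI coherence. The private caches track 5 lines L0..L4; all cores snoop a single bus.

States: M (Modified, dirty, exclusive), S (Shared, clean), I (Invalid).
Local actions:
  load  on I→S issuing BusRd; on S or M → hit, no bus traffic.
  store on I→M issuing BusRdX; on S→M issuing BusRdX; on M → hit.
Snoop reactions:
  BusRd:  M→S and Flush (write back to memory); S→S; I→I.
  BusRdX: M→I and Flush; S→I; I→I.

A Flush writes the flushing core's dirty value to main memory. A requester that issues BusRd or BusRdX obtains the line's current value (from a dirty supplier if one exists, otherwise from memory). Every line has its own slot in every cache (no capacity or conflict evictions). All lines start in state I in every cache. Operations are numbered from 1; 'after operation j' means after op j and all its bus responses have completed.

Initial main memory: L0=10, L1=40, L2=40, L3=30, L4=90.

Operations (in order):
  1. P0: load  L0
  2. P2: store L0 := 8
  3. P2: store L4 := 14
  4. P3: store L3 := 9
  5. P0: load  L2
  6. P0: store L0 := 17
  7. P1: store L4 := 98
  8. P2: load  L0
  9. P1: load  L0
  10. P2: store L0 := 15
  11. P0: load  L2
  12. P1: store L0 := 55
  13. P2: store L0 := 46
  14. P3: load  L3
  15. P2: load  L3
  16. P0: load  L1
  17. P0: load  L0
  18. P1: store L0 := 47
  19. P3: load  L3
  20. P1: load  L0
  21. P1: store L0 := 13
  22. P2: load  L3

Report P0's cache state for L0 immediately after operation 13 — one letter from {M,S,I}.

state = I

[1] P0: load  L0 | P0:S(10), P1:I, P2:I, P3:I | bus: BusRd
[2] P2: store L0 := 8 | P0:I, P1:I, P2:M(8), P3:I | bus: BusRdX
[3] P2: store L4 := 14 | P0:I, P1:I, P2:M(14), P3:I | bus: BusRdX
[4] P3: store L3 := 9 | P0:I, P1:I, P2:I, P3:M(9) | bus: BusRdX
[5] P0: load  L2 | P0:S(40), P1:I, P2:I, P3:I | bus: BusRd
[6] P0: store L0 := 17 | P0:M(17), P1:I, P2:I, P3:I | bus: BusRdX,Flush
[7] P1: store L4 := 98 | P0:I, P1:M(98), P2:I, P3:I | bus: BusRdX,Flush
[8] P2: load  L0 | P0:S(17), P1:I, P2:S(17), P3:I | bus: BusRd,Flush
[9] P1: load  L0 | P0:S(17), P1:S(17), P2:S(17), P3:I | bus: BusRd
[10] P2: store L0 := 15 | P0:I, P1:I, P2:M(15), P3:I | bus: BusRdX
[11] P0: load  L2 | P0:S(40), P1:I, P2:I, P3:I | bus: none
[12] P1: store L0 := 55 | P0:I, P1:M(55), P2:I, P3:I | bus: BusRdX,Flush
[13] P2: store L0 := 46 | P0:I, P1:I, P2:M(46), P3:I | bus: BusRdX,Flush
[14] P3: load  L3 | P0:I, P1:I, P2:I, P3:M(9) | bus: none
[15] P2: load  L3 | P0:I, P1:I, P2:S(9), P3:S(9) | bus: BusRd,Flush
[16] P0: load  L1 | P0:S(40), P1:I, P2:I, P3:I | bus: BusRd
[17] P0: load  L0 | P0:S(46), P1:I, P2:S(46), P3:I | bus: BusRd,Flush
[18] P1: store L0 := 47 | P0:I, P1:M(47), P2:I, P3:I | bus: BusRdX
[19] P3: load  L3 | P0:I, P1:I, P2:S(9), P3:S(9) | bus: none
[20] P1: load  L0 | P0:I, P1:M(47), P2:I, P3:I | bus: none
[21] P1: store L0 := 13 | P0:I, P1:M(13), P2:I, P3:I | bus: none
[22] P2: load  L3 | P0:I, P1:I, P2:S(9), P3:S(9) | bus: none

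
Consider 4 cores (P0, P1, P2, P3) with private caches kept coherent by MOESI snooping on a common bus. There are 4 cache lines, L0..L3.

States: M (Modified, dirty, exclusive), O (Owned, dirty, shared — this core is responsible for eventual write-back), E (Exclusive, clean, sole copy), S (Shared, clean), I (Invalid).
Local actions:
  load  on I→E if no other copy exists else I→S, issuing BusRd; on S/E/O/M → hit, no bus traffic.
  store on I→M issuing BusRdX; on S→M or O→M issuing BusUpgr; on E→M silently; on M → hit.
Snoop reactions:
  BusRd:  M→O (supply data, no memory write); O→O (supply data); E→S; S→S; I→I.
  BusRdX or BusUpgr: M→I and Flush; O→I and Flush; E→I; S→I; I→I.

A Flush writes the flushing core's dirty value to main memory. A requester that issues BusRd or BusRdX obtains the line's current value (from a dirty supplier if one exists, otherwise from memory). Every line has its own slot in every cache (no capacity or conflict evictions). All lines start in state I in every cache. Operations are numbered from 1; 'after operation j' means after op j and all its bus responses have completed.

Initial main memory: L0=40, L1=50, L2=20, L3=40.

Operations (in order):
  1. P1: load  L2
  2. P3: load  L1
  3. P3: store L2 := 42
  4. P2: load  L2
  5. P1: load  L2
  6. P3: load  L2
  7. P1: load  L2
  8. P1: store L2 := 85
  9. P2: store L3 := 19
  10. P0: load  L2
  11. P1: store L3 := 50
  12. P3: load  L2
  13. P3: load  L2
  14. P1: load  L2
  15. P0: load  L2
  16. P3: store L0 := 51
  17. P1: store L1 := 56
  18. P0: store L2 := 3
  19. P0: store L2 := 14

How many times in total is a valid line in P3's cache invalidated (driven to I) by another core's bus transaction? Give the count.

invalidations = 3

[1] P1: load  L2 | P0:I, P1:E(20), P2:I, P3:I | bus: BusRd
[2] P3: load  L1 | P0:I, P1:I, P2:I, P3:E(50) | bus: BusRd
[3] P3: store L2 := 42 | P0:I, P1:I, P2:I, P3:M(42) | bus: BusRdX
[4] P2: load  L2 | P0:I, P1:I, P2:S(42), P3:O(42) | bus: BusRd
[5] P1: load  L2 | P0:I, P1:S(42), P2:S(42), P3:O(42) | bus: BusRd
[6] P3: load  L2 | P0:I, P1:S(42), P2:S(42), P3:O(42) | bus: none
[7] P1: load  L2 | P0:I, P1:S(42), P2:S(42), P3:O(42) | bus: none
[8] P1: store L2 := 85 | P0:I, P1:M(85), P2:I, P3:I | bus: BusUpgr,Flush
[9] P2: store L3 := 19 | P0:I, P1:I, P2:M(19), P3:I | bus: BusRdX
[10] P0: load  L2 | P0:S(85), P1:O(85), P2:I, P3:I | bus: BusRd
[11] P1: store L3 := 50 | P0:I, P1:M(50), P2:I, P3:I | bus: BusRdX,Flush
[12] P3: load  L2 | P0:S(85), P1:O(85), P2:I, P3:S(85) | bus: BusRd
[13] P3: load  L2 | P0:S(85), P1:O(85), P2:I, P3:S(85) | bus: none
[14] P1: load  L2 | P0:S(85), P1:O(85), P2:I, P3:S(85) | bus: none
[15] P0: load  L2 | P0:S(85), P1:O(85), P2:I, P3:S(85) | bus: none
[16] P3: store L0 := 51 | P0:I, P1:I, P2:I, P3:M(51) | bus: BusRdX
[17] P1: store L1 := 56 | P0:I, P1:M(56), P2:I, P3:I | bus: BusRdX
[18] P0: store L2 := 3 | P0:M(3), P1:I, P2:I, P3:I | bus: BusUpgr,Flush
[19] P0: store L2 := 14 | P0:M(14), P1:I, P2:I, P3:I | bus: none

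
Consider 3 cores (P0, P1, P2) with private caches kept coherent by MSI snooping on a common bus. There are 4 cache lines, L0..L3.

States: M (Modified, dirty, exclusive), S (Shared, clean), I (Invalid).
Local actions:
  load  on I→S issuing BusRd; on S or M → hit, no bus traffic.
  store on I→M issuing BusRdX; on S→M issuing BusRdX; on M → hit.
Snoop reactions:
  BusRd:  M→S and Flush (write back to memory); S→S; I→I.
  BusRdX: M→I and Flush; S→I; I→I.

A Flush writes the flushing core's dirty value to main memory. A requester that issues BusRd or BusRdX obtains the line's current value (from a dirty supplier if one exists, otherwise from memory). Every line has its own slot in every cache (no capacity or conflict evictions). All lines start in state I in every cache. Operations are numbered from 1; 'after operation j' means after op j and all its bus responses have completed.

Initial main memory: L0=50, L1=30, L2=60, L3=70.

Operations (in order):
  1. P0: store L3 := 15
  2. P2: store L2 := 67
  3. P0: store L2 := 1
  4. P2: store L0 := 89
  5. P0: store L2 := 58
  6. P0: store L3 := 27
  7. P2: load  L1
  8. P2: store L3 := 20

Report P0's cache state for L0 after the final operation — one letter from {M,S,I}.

state = I

[1] P0: store L3 := 15 | P0:M(15), P1:I, P2:I | bus: BusRdX
[2] P2: store L2 := 67 | P0:I, P1:I, P2:M(67) | bus: BusRdX
[3] P0: store L2 := 1 | P0:M(1), P1:I, P2:I | bus: BusRdX,Flush
[4] P2: store L0 := 89 | P0:I, P1:I, P2:M(89) | bus: BusRdX
[5] P0: store L2 := 58 | P0:M(58), P1:I, P2:I | bus: none
[6] P0: store L3 := 27 | P0:M(27), P1:I, P2:I | bus: none
[7] P2: load  L1 | P0:I, P1:I, P2:S(30) | bus: BusRd
[8] P2: store L3 := 20 | P0:I, P1:I, P2:M(20) | bus: BusRdX,Flush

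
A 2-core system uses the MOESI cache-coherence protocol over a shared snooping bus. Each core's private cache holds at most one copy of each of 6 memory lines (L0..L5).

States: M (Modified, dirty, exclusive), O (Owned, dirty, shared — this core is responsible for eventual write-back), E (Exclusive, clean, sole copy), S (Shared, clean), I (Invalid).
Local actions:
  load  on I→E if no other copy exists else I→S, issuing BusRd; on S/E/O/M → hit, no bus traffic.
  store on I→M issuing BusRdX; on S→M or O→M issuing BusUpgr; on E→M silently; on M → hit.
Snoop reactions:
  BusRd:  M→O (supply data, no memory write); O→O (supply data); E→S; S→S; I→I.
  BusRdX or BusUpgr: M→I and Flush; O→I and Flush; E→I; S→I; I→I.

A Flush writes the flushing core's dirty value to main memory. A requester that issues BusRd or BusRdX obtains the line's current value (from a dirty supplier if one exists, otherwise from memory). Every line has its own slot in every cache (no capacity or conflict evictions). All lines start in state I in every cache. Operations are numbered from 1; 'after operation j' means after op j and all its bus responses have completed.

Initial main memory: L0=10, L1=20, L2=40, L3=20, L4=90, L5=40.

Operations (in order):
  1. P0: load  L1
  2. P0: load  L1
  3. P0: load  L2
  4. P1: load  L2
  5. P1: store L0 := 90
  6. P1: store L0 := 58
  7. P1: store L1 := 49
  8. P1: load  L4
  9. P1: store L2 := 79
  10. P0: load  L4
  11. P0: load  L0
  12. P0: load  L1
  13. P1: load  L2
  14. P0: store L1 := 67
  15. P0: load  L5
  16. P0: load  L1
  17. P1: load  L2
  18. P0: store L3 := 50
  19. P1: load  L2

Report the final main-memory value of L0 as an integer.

memory[L0] = 10

[1] P0: load  L1 | P0:E(20), P1:I | bus: BusRd
[2] P0: load  L1 | P0:E(20), P1:I | bus: none
[3] P0: load  L2 | P0:E(40), P1:I | bus: BusRd
[4] P1: load  L2 | P0:S(40), P1:S(40) | bus: BusRd
[5] P1: store L0 := 90 | P0:I, P1:M(90) | bus: BusRdX
[6] P1: store L0 := 58 | P0:I, P1:M(58) | bus: none
[7] P1: store L1 := 49 | P0:I, P1:M(49) | bus: BusRdX
[8] P1: load  L4 | P0:I, P1:E(90) | bus: BusRd
[9] P1: store L2 := 79 | P0:I, P1:M(79) | bus: BusUpgr
[10] P0: load  L4 | P0:S(90), P1:S(90) | bus: BusRd
[11] P0: load  L0 | P0:S(58), P1:O(58) | bus: BusRd
[12] P0: load  L1 | P0:S(49), P1:O(49) | bus: BusRd
[13] P1: load  L2 | P0:I, P1:M(79) | bus: none
[14] P0: store L1 := 67 | P0:M(67), P1:I | bus: BusUpgr,Flush
[15] P0: load  L5 | P0:E(40), P1:I | bus: BusRd
[16] P0: load  L1 | P0:M(67), P1:I | bus: none
[17] P1: load  L2 | P0:I, P1:M(79) | bus: none
[18] P0: store L3 := 50 | P0:M(50), P1:I | bus: BusRdX
[19] P1: load  L2 | P0:I, P1:M(79) | bus: none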